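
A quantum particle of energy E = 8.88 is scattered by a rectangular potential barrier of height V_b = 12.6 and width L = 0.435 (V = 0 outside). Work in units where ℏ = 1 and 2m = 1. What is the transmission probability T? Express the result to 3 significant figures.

Since E < V_b the interior solution is evanescent with decay constant κ = √(2m(V_b − E))/ℏ = 1.929.
κL = 0.8390, sinh(κL) = 0.9410.
The exact tunnelling result is T⁻¹ = 1 + V_b² sinh²(κL) / [4E(V_b − E)] = 2.064, so T = 0.485.

T = 0.485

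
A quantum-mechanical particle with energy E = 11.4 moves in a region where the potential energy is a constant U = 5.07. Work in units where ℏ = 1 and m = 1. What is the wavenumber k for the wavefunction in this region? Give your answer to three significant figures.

With E > U the solution is oscillatory, ψ ∝ e^{±ikx} with k = √(2m(E − U))/ℏ.
k = √(2 × 1 × 6.33) = 3.558.

k = 3.56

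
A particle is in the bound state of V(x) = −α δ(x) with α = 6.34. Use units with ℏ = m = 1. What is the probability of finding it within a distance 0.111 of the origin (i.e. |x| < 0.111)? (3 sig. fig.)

The normalised bound state is ψ = √κ e^{−κ|x|} with κ = mα/ℏ² = 6.340.
P(|x| < d) = ∫_{−d}^{d} κ e^{−2κ|x|} dx = 1 − e^{−2κd} = 1 − e^{−1.407} = 0.7552.

P = 0.755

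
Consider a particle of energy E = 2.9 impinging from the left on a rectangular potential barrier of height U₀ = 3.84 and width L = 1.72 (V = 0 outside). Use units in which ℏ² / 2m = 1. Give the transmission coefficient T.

Since E < U₀ the interior solution is evanescent with decay constant κ = √(2m(U₀ − E))/ℏ = 0.9695.
κL = 1.668, sinh(κL) = 2.555.
Matching ψ, ψ′ at both faces gives T = [1 + U₀² sinh²(κL) / (4E(U₀ − E))]⁻¹ = 1/9.830 = 0.102.

T = 0.102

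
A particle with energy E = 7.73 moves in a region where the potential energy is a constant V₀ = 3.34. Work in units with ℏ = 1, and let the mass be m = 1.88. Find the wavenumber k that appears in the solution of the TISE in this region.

k = 4.06

With E > V₀ the solution is oscillatory, ψ ∝ e^{±ikx} with k = √(2m(E − V₀))/ℏ.
k = √(2 × 1.88 × 4.39) = 4.063.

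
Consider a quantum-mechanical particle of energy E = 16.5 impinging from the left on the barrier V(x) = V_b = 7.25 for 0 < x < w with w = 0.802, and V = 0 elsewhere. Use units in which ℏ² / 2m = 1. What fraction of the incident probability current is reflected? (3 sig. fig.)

E > V_b: inside the barrier k₂ = √(2m(E − V_b))/ℏ = 3.041, k₂w = 2.439.
Matching at both interfaces gives T⁻¹ = 1 + V_b² sin²(k₂w) / [4E(E − V_b)] = 1.036, hence T = 0.965.
R = 1 − T = 0.0347.

R = 0.0347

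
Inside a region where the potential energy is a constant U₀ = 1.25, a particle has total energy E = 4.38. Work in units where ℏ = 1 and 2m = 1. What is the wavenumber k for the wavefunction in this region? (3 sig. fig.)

With E > U₀ the solution is oscillatory, ψ ∝ e^{±ikx} with k = √(2m(E − U₀))/ℏ.
k = √(2 × 0.5 × 3.13) = 1.769.

k = 1.77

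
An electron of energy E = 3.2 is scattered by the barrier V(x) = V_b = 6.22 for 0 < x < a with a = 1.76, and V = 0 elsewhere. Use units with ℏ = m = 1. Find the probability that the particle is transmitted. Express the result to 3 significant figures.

E < V_b: inside the barrier ψ ∝ e^{±κx} with κ = √(2m(V_b − E))/ℏ = 2.458.
κa = 4.325, sinh(κa) = 37.79.
Matching ψ, ψ′ at both faces gives T = [1 + V_b² sinh²(κa) / (4E(V_b − E))]⁻¹ = 1/1431 = 0.000699.

T = 0.000699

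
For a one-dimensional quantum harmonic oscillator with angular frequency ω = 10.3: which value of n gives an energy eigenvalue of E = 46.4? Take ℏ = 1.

Invert E_n = (n + ½)ℏω: n = E/ℏω − ½ = 4.005, so n = 4.

n = 4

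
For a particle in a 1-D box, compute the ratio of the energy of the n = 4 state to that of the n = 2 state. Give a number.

4

Since E_n ∝ n², the ratio is (4/2)² = 4.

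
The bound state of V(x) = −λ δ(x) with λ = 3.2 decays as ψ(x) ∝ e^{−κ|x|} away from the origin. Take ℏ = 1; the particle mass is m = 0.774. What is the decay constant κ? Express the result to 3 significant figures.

κ = 2.48

Integrating the TISE across x = 0 gives the cusp condition ψ'(0⁺) − ψ'(0⁻) = −(2mλ/ℏ²)ψ(0).
With ψ ∝ e^{−κ|x|} this yields −2κ = −2mλ/ℏ², so κ = mλ/ℏ² = 2.477.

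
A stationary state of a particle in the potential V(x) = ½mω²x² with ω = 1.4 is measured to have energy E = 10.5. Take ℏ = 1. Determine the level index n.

n = 7

E_n = ℏω(n + ½) ⇒ n = E/(ℏω) − ½ = 10.5/1.4 − 0.5 = 7.000 → n = 7.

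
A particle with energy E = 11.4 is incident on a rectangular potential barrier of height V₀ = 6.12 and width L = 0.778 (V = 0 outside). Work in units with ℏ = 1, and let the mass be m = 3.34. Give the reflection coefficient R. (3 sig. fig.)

Above the barrier the interior wavenumber is k₂ = √(2m(E − V₀))/ℏ = 5.939, giving phase k₂L = 4.620.
T = [1 + V₀² sin²(k₂L) / (4E(E − V₀))]⁻¹ = 1/1.154 = 0.866.
R = 1 − T = 0.134.

R = 0.134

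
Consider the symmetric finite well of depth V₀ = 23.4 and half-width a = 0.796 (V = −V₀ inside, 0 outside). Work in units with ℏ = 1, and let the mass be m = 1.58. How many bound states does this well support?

Define the well-strength parameter z₀ = (a/ℏ)√(2mV₀) = 0.796 × √(2·1.58·23.4) = 6.845.
A new bound state (alternating even/odd) appears each time z₀ passes a multiple of π/2, so N = ⌊2z₀/π⌋ + 1 = ⌊4.358⌋ + 1 = 5.

N = 5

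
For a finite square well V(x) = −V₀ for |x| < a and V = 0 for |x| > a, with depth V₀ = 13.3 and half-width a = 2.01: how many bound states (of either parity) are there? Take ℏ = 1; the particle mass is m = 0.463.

N = 5

The dimensionless depth is z₀ = a√(2mV₀)/ℏ = 2.01 × √(12.32) = 7.054.
A new bound state (alternating even/odd) appears each time z₀ passes a multiple of π/2, so N = ⌊2z₀/π⌋ + 1 = ⌊4.491⌋ + 1 = 5.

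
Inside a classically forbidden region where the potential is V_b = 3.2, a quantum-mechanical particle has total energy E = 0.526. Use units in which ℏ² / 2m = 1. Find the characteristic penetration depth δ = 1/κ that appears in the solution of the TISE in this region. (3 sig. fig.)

Since E < V_b the TISE in this region is ψ'' = κ²ψ with κ = √(2m(V_b − E))/ℏ.
κ = √(2 × 0.5 × 2.674) = 1.635. The penetration depth is δ = 1/κ = 0.612.

δ = 0.612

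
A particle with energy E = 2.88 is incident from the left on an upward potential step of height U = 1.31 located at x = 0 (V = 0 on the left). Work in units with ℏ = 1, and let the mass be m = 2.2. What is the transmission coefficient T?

T = 0.977

On each side the TISE gives plane waves with k = √(2m(E − V))/ℏ: k₁ = √(2·2.2·2.88) = 3.560, k₂ = √(2·2.2·1.57) = 2.628.
Continuity of ψ and ψ′ at the step yields the reflection amplitude r = (k₁ − k₂)/(k₁ + k₂) = 0.1505; thus R = |r|² = 0.02266, T = 0.9773.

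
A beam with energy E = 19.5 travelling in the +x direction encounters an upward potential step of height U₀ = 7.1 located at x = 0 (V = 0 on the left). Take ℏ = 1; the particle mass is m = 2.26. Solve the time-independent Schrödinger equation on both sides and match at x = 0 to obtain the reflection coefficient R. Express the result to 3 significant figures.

The wavenumbers are k₁ = √(2mE)/ℏ = 9.388 on the left and k₂ = √(2m(E − U₀))/ℏ = 7.487 on the right.
Matching ψ and ψ′ at x = 0 gives r = (k₁ − k₂)/(k₁ + k₂), so R = r² = 0.01270 and T = 1 − R = 0.9873.

R = 0.0127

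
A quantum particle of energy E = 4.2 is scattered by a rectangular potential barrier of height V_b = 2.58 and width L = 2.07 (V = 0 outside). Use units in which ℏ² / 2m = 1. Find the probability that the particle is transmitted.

Above the barrier the interior wavenumber is k₂ = √(2m(E − V_b))/ℏ = 1.273, giving phase k₂L = 2.635.
T = [1 + V_b² sin²(k₂L) / (4E(E − V_b))]⁻¹ = 1/1.058 = 0.945.

T = 0.945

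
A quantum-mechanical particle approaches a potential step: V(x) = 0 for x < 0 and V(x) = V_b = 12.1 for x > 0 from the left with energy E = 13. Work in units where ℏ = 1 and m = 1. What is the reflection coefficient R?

R = 0.340

The wavenumbers are k₁ = √(2mE)/ℏ = 5.099 on the left and k₂ = √(2m(E − V_b))/ℏ = 1.342 on the right.
Matching ψ and ψ′ at x = 0 gives r = (k₁ − k₂)/(k₁ + k₂), so R = r² = 0.3403 and T = 1 − R = 0.6597.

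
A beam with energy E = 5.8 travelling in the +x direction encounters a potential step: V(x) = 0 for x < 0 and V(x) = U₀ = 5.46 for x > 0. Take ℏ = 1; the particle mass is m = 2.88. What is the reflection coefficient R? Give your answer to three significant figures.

R = 0.372

The wavenumbers are k₁ = √(2mE)/ℏ = 5.780 on the left and k₂ = √(2m(E − U₀))/ℏ = 1.399 on the right.
Continuity of ψ and ψ′ at the step yields the reflection amplitude r = (k₁ − k₂)/(k₁ + k₂) = 0.6102; thus R = |r|² = 0.3723, T = 0.6277.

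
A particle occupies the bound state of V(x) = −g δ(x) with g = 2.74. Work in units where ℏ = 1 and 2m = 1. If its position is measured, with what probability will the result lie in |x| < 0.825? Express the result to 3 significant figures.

The normalised bound state is ψ = √κ e^{−κ|x|} with κ = mg/ℏ² = 1.370.
P(|x| < d) = ∫_{−d}^{d} κ e^{−2κ|x|} dx = 1 − e^{−2κd} = 1 − e^{−2.261} = 0.8957.

P = 0.896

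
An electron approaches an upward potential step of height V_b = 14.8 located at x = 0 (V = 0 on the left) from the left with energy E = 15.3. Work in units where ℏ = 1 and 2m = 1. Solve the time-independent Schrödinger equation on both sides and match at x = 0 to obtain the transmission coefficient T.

T = 0.519

The wavenumbers are k₁ = √(2mE)/ℏ = 3.912 on the left and k₂ = √(2m(E − V_b))/ℏ = 0.7071 on the right.
Matching ψ and ψ′ at x = 0 gives r = (k₁ − k₂)/(k₁ + k₂), so R = r² = 0.4814 and T = 1 − R = 0.5186.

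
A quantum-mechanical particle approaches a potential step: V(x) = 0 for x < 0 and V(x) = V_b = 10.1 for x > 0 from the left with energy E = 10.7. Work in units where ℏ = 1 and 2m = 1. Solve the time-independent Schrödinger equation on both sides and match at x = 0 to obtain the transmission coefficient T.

T = 0.619

On each side the TISE gives plane waves with k = √(2m(E − V))/ℏ: k₁ = √(2·½·10.7) = 3.271, k₂ = √(2·½·0.6) = 0.7746.
Continuity of ψ and ψ′ at the step yields the reflection amplitude r = (k₁ − k₂)/(k₁ + k₂) = 0.6171; thus R = |r|² = 0.3808, T = 0.6192.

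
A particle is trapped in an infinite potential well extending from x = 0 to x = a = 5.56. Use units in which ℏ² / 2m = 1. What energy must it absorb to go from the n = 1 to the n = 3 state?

ΔE = 2.55

E_n = n²π²ℏ²/(2ma²), so ΔE = (3² − 1²) π²ℏ²/(2ma²).
ΔE = 8 × π² / (2 × 0.5 × 5.56²) = 2.554.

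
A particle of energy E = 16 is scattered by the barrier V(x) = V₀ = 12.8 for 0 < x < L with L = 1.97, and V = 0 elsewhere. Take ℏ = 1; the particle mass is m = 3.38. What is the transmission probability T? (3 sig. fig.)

T = 0.949

E > V₀: inside the barrier k₂ = √(2m(E − V₀))/ℏ = 4.651, k₂L = 9.163.
Matching at both interfaces gives T⁻¹ = 1 + V₀² sin²(k₂L) / [4E(E − V₀)] = 1.054, hence T = 0.949.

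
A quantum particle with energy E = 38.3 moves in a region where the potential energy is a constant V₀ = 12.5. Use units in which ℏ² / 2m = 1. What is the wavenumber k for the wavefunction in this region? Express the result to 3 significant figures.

With E > V₀ the solution is oscillatory, ψ ∝ e^{±ikx} with k = √(2m(E − V₀))/ℏ.
k = √(2 × 0.5 × 25.8) = 5.079.

k = 5.08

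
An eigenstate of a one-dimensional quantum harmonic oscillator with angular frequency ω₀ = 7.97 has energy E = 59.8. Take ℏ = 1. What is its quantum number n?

Invert E_n = (n + ½)ℏω₀: n = E/ℏω₀ − ½ = 7.003, so n = 7.

n = 7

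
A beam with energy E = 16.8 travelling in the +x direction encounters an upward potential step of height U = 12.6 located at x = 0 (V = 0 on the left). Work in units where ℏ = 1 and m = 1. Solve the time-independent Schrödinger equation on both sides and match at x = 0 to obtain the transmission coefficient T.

On each side the TISE gives plane waves with k = √(2m(E − V))/ℏ: k₁ = √(2·1·16.8) = 5.797, k₂ = √(2·1·4.2) = 2.898.
Matching ψ and ψ′ at x = 0 gives r = (k₁ − k₂)/(k₁ + k₂), so R = r² = 0.1111 and T = 1 − R = 0.8889.

T = 0.889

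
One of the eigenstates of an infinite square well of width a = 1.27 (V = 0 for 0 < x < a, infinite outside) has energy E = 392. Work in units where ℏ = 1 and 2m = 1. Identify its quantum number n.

From E_n = n²π²ℏ²/(2ma²) invert to n = √(2ma²E)/(πℏ).
n = (1.27/π) × √(2 × 0.5 × 392) = 8.004 → n = 8.

n = 8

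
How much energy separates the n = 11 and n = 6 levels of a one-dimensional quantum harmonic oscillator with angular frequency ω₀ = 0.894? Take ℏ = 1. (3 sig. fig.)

ΔE = 4.47

E_n = ℏω₀(n + ½), so ΔE = (11 − 6) ℏω₀ = 5 × 0.894 = 4.470.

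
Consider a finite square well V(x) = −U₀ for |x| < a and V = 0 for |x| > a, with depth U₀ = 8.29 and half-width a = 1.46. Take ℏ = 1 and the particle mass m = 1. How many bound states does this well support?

Define the well-strength parameter z₀ = (a/ℏ)√(2mU₀) = 1.46 × √(2·1·8.29) = 5.945.
The even/odd transcendental equations gain one root per π/2 in z₀, giving N = 1 + ⌊2z₀/π⌋ = 1 + ⌊3.785⌋ = 4.

N = 4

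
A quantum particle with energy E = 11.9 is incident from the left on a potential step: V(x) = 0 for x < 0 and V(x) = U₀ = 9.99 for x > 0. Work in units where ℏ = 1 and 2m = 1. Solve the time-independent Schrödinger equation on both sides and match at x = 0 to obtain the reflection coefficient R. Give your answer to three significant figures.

R = 0.183

On each side the TISE gives plane waves with k = √(2m(E − V))/ℏ: k₁ = √(2·½·11.9) = 3.450, k₂ = √(2·½·1.91) = 1.382.
Matching ψ and ψ′ at x = 0 gives r = (k₁ − k₂)/(k₁ + k₂), so R = r² = 0.1831 and T = 1 − R = 0.8169.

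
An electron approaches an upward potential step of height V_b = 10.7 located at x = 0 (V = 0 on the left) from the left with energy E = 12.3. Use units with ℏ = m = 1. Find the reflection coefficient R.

The wavenumbers are k₁ = √(2mE)/ℏ = 4.960 on the left and k₂ = √(2m(E − V_b))/ℏ = 1.789 on the right.
Matching ψ and ψ′ at x = 0 gives r = (k₁ − k₂)/(k₁ + k₂), so R = r² = 0.2208 and T = 1 − R = 0.7792.

R = 0.221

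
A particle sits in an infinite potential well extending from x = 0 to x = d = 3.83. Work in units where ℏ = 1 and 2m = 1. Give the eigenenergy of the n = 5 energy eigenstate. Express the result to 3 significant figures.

E = 16.8

The infinite-well eigenfunctions ψ_n = √(2/d) sin(nπx/d) vanish at both walls, giving E_n = n²π²ℏ²/(2md²).
E_5 = 5² × π² / (2 × 0.5 × 3.83²) = 16.82.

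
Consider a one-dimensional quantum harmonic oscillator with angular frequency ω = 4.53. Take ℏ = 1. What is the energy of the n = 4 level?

E = 20.4

The oscillator eigenvalues are E_n = ℏω(n + ½), so E_4 = 4.53 × 4.5 = 20.39.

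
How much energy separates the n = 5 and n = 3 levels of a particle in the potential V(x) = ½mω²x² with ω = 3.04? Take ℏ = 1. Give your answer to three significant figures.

E_n = ℏω(n + ½), so ΔE = (5 − 3) ℏω = 2 × 3.04 = 6.080.

ΔE = 6.08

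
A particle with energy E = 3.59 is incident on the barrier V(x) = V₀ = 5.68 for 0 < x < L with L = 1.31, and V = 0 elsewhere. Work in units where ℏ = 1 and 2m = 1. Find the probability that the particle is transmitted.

Since E < V₀ the interior solution is evanescent with decay constant κ = √(2m(V₀ − E))/ℏ = 1.446.
κL = 1.894, sinh(κL) = 3.247.
The exact tunnelling result is T⁻¹ = 1 + V₀² sinh²(κL) / [4E(V₀ − E)] = 12.33, so T = 0.0811.

T = 0.0811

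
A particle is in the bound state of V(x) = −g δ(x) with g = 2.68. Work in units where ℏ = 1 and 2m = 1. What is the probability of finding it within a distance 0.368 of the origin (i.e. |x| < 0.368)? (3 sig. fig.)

P = 0.627

The normalised bound state is ψ = √κ e^{−κ|x|} with κ = mg/ℏ² = 1.340.
P(|x| < d) = ∫_{−d}^{d} κ e^{−2κ|x|} dx = 1 − e^{−2κd} = 1 − e^{−0.9862} = 0.6270.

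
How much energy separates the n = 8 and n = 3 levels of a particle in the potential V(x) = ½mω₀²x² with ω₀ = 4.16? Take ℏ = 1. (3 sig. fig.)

ΔE = 20.8

E_n = ℏω₀(n + ½), so ΔE = (8 − 3) ℏω₀ = 5 × 4.16 = 20.80.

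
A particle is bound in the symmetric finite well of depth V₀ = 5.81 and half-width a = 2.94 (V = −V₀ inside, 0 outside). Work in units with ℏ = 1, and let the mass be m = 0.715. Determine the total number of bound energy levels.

N = 6

Define the well-strength parameter z₀ = (a/ℏ)√(2mV₀) = 2.94 × √(2·0.715·5.81) = 8.474.
A new bound state (alternating even/odd) appears each time z₀ passes a multiple of π/2, so N = ⌊2z₀/π⌋ + 1 = ⌊5.395⌋ + 1 = 6.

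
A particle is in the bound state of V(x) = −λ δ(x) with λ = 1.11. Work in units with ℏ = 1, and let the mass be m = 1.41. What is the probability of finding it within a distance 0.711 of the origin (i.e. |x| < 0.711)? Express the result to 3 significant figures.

The normalised bound state is ψ = √κ e^{−κ|x|} with κ = mλ/ℏ² = 1.565.
P(|x| < d) = ∫_{−d}^{d} κ e^{−2κ|x|} dx = 1 − e^{−2κd} = 1 − e^{−2.226} = 0.8920.

P = 0.892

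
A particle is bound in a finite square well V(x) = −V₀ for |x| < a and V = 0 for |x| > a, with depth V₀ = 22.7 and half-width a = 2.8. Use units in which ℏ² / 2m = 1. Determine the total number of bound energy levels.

N = 9

The dimensionless depth is z₀ = a√(2mV₀)/ℏ = 2.8 × √(22.70) = 13.34.
The even/odd transcendental equations gain one root per π/2 in z₀, giving N = 1 + ⌊2z₀/π⌋ = 1 + ⌊8.493⌋ = 9.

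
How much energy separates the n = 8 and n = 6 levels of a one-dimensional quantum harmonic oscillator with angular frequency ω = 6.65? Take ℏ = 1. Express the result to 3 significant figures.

E_n = ℏω(n + ½), so ΔE = (8 − 6) ℏω = 2 × 6.65 = 13.30.

ΔE = 13.3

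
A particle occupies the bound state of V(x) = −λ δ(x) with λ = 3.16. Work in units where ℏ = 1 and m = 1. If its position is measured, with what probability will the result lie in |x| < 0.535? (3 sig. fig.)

P = 0.966

The normalised bound state is ψ = √κ e^{−κ|x|} with κ = mλ/ℏ² = 3.160.
P(|x| < d) = ∫_{−d}^{d} κ e^{−2κ|x|} dx = 1 − e^{−2κd} = 1 − e^{−3.381} = 0.9660.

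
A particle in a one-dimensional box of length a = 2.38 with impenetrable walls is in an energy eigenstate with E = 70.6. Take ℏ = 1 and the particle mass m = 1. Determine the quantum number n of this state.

From E_n = n²π²ℏ²/(2ma²) invert to n = √(2ma²E)/(πℏ).
n = (2.38/π) × √(2 × 1 × 70.6) = 9.002 → n = 9.

n = 9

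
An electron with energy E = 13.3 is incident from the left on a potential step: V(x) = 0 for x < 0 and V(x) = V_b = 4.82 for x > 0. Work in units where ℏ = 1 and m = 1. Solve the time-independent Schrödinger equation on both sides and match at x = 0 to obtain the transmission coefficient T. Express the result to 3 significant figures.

On each side the TISE gives plane waves with k = √(2m(E − V))/ℏ: k₁ = √(2·1·13.3) = 5.158, k₂ = √(2·1·8.48) = 4.118.
Matching ψ and ψ′ at x = 0 gives r = (k₁ − k₂)/(k₁ + k₂), so R = r² = 0.01255 and T = 1 − R = 0.9874.

T = 0.987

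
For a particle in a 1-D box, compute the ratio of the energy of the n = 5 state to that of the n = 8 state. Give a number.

0.390625

Since E_n ∝ n², the ratio is (5/8)² = 0.390625.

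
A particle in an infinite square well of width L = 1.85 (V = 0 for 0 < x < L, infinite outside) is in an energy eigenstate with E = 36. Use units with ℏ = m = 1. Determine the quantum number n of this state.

n = 5

From E_n = n²π²ℏ²/(2mL²) invert to n = √(2mL²E)/(πℏ).
n = (1.85/π) × √(2 × 1 × 36) = 4.997 → n = 5.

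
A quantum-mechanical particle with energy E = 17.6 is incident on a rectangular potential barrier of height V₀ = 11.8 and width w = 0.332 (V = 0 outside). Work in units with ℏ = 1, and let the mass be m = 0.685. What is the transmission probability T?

T = 0.819

E > V₀: inside the barrier k₂ = √(2m(E − V₀))/ℏ = 2.819, k₂w = 0.9359.
Matching at both interfaces gives T⁻¹ = 1 + V₀² sin²(k₂w) / [4E(E − V₀)] = 1.221, hence T = 0.819.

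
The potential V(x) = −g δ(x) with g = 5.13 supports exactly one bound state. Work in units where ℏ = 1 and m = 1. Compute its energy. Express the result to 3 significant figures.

E = -13.2

For x ≠ 0 the bound state is ψ ∝ e^{−κ|x|}; integrating the TISE across the delta gives the cusp condition 2κ = 2mg/ℏ², so κ = 5.130.
Then E = −ℏ²κ²/(2m) = −mg²/(2ℏ²) = -13.16.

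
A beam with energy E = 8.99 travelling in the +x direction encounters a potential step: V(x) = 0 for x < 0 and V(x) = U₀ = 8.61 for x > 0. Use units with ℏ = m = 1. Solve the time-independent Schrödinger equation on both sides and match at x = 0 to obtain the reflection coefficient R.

R = 0.434

The wavenumbers are k₁ = √(2mE)/ℏ = 4.240 on the left and k₂ = √(2m(E − U₀))/ℏ = 0.8718 on the right.
Matching ψ and ψ′ at x = 0 gives r = (k₁ − k₂)/(k₁ + k₂), so R = r² = 0.4342 and T = 1 − R = 0.5658.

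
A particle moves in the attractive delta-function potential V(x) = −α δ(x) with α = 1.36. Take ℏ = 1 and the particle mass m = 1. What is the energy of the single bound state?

The bound state is ψ(x) = √κ e^{−κ|x|}. The derivative jump ψ'(0⁺) − ψ'(0⁻) = −(2mα/ℏ²)ψ(0) fixes κ = mα/ℏ² = 1.360.
Then E = −ℏ²κ²/(2m) = −mα²/(2ℏ²) = -0.9248.

E = -0.925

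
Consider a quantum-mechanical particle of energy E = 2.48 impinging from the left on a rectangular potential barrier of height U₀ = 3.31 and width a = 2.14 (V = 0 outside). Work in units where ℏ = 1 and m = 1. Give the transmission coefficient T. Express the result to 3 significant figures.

Since E < U₀ the interior solution is evanescent with decay constant κ = √(2m(U₀ − E))/ℏ = 1.288.
κa = 2.757, sinh(κa) = 7.846.
Matching ψ, ψ′ at both faces gives T = [1 + U₀² sinh²(κa) / (4E(U₀ − E))]⁻¹ = 1/82.92 = 0.0121.

T = 0.0121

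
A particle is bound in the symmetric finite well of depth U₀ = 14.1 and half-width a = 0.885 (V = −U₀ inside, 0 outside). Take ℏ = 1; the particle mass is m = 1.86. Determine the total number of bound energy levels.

N = 5

Define the well-strength parameter z₀ = (a/ℏ)√(2mU₀) = 0.885 × √(2·1.86·14.1) = 6.410.
A new bound state (alternating even/odd) appears each time z₀ passes a multiple of π/2, so N = ⌊2z₀/π⌋ + 1 = ⌊4.080⌋ + 1 = 5.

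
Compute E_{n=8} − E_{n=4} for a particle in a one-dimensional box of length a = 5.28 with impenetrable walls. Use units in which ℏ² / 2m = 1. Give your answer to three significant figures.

ΔE = 17.0

E_n = n²π²ℏ²/(2ma²), so ΔE = (8² − 4²) π²ℏ²/(2ma²).
ΔE = 48 × π² / (2 × 0.5 × 5.28²) = 16.99.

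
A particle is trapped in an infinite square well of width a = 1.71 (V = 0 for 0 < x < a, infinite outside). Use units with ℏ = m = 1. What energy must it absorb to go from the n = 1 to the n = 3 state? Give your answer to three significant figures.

ΔE = 13.5

E_n = n²π²ℏ²/(2ma²), so ΔE = (3² − 1²) π²ℏ²/(2ma²).
ΔE = 8 × π² / (2 × 1 × 1.71²) = 13.50.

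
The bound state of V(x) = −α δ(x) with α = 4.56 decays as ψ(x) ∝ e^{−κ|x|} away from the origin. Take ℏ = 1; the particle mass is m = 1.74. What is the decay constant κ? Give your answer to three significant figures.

κ = 7.93

Integrating the TISE across x = 0 gives the cusp condition ψ'(0⁺) − ψ'(0⁻) = −(2mα/ℏ²)ψ(0).
With ψ ∝ e^{−κ|x|} this yields −2κ = −2mα/ℏ², so κ = mα/ℏ² = 7.934.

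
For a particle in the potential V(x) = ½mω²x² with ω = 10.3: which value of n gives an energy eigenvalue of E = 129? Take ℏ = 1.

Invert E_n = (n + ½)ℏω: n = E/ℏω − ½ = 12.024, so n = 12.

n = 12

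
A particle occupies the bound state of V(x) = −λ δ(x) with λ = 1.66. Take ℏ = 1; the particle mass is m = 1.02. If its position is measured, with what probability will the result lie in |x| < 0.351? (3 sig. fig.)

P = 0.695

The normalised bound state is ψ = √κ e^{−κ|x|} with κ = mλ/ℏ² = 1.693.
P(|x| < d) = ∫_{−d}^{d} κ e^{−2κ|x|} dx = 1 − e^{−2κd} = 1 − e^{−1.189} = 0.6954.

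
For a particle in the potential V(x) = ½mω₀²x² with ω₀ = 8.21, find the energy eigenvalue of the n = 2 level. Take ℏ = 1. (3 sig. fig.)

E = 20.5

The oscillator eigenvalues are E_n = ℏω₀(n + ½), so E_2 = 8.21 × 2.5 = 20.53.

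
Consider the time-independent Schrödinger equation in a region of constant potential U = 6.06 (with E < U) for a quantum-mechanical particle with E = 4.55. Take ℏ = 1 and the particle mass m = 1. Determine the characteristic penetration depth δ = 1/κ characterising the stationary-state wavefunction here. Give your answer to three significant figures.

δ = 0.575

Since E < U the TISE in this region is ψ'' = κ²ψ with κ = √(2m(U − E))/ℏ.
κ = √(2 × 1 × 1.51) = 1.738. The penetration depth is δ = 1/κ = 0.575.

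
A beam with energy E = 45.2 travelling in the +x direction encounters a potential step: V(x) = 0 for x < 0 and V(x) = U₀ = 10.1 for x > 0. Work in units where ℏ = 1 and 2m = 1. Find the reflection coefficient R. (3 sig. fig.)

R = 0.00399

On each side the TISE gives plane waves with k = √(2m(E − V))/ℏ: k₁ = √(2·½·45.2) = 6.723, k₂ = √(2·½·35.1) = 5.925.
Continuity of ψ and ψ′ at the step yields the reflection amplitude r = (k₁ − k₂)/(k₁ + k₂) = 0.06314; thus R = |r|² = 0.003987, T = 0.9960.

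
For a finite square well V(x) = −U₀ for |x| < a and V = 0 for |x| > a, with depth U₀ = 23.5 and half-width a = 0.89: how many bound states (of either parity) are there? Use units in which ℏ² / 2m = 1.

N = 3

Define the well-strength parameter z₀ = (a/ℏ)√(2mU₀) = 0.89 × √(2·0.5·23.5) = 4.314.
The even/odd transcendental equations gain one root per π/2 in z₀, giving N = 1 + ⌊2z₀/π⌋ = 1 + ⌊2.747⌋ = 3.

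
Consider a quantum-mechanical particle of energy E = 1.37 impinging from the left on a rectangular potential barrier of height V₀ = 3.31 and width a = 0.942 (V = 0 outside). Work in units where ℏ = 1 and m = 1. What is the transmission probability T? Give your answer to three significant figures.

T = 0.0907

E < V₀: inside the barrier ψ ∝ e^{±κx} with κ = √(2m(V₀ − E))/ℏ = 1.970.
κa = 1.856, sinh(κa) = 3.119.
The exact tunnelling result is T⁻¹ = 1 + V₀² sinh²(κa) / [4E(V₀ − E)] = 11.03, so T = 0.0907.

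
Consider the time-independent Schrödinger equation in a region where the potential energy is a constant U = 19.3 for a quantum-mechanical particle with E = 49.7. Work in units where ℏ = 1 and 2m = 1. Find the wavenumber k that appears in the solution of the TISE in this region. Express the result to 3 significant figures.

k = 5.51

With E > U the solution is oscillatory, ψ ∝ e^{±ikx} with k = √(2m(E − U))/ℏ.
k = √(2 × 0.5 × 30.4) = 5.514.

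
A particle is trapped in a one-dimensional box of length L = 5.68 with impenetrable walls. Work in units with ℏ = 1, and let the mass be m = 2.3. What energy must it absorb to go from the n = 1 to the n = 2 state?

E_n = n²π²ℏ²/(2mL²), so ΔE = (2² − 1²) π²ℏ²/(2mL²).
ΔE = 3 × π² / (2 × 2.3 × 5.68²) = 0.1995.

ΔE = 0.200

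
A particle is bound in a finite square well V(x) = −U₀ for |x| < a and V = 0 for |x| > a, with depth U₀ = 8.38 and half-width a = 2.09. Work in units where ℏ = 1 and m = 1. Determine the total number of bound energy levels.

N = 6

The dimensionless depth is z₀ = a√(2mU₀)/ℏ = 2.09 × √(16.76) = 8.556.
A new bound state (alternating even/odd) appears each time z₀ passes a multiple of π/2, so N = ⌊2z₀/π⌋ + 1 = ⌊5.447⌋ + 1 = 6.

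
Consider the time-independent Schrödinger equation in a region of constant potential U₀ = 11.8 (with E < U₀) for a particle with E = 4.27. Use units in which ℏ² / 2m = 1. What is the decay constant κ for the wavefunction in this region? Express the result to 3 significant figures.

Since E < U₀ the TISE in this region is ψ'' = κ²ψ with κ = √(2m(U₀ − E))/ℏ.
κ = √(2 × 0.5 × 7.53) = 2.744.

κ = 2.74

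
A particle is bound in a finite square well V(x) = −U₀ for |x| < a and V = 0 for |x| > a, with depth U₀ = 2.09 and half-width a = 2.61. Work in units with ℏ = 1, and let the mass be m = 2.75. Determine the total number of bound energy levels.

The dimensionless depth is z₀ = a√(2mU₀)/ℏ = 2.61 × √(11.50) = 8.849.
The even/odd transcendental equations gain one root per π/2 in z₀, giving N = 1 + ⌊2z₀/π⌋ = 1 + ⌊5.633⌋ = 6.

N = 6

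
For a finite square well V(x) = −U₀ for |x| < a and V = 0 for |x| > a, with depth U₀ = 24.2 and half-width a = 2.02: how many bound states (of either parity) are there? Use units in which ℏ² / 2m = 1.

N = 7

The dimensionless depth is z₀ = a√(2mU₀)/ℏ = 2.02 × √(24.20) = 9.937.
A new bound state (alternating even/odd) appears each time z₀ passes a multiple of π/2, so N = ⌊2z₀/π⌋ + 1 = ⌊6.326⌋ + 1 = 7.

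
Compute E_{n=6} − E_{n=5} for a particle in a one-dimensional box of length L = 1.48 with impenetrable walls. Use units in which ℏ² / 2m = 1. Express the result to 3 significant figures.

E_n = n²π²ℏ²/(2mL²), so ΔE = (6² − 5²) π²ℏ²/(2mL²).
ΔE = 11 × π² / (2 × 0.5 × 1.48²) = 49.56.

ΔE = 49.6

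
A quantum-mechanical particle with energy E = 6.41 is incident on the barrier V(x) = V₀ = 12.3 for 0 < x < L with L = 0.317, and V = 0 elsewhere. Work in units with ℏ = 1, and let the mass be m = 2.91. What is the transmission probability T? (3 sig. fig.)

T = 0.0930

E < V₀: inside the barrier ψ ∝ e^{±κx} with κ = √(2m(V₀ − E))/ℏ = 5.855.
κL = 1.856, sinh(κL) = 3.121.
Matching ψ, ψ′ at both faces gives T = [1 + V₀² sinh²(κL) / (4E(V₀ − E))]⁻¹ = 1/10.76 = 0.0930.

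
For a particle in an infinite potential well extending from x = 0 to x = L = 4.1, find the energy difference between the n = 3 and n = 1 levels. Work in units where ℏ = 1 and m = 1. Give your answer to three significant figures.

E_n = n²π²ℏ²/(2mL²), so ΔE = (3² − 1²) π²ℏ²/(2mL²).
ΔE = 8 × π² / (2 × 1 × 4.1²) = 2.349.

ΔE = 2.35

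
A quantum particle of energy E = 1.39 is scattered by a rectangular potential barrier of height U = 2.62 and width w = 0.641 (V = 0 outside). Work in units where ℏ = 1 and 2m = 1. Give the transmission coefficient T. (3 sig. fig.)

T = 0.626

Since E < U the interior solution is evanescent with decay constant κ = √(2m(U − E))/ℏ = 1.109.
κw = 0.7109, sinh(κw) = 0.7723.
Matching ψ, ψ′ at both faces gives T = [1 + U² sinh²(κw) / (4E(U − E))]⁻¹ = 1/1.599 = 0.626.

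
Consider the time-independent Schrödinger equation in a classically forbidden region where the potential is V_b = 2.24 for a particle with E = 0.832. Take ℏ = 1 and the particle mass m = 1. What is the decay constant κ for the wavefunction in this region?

Since E < V_b the TISE in this region is ψ'' = κ²ψ with κ = √(2m(V_b − E))/ℏ.
κ = √(2 × 1 × 1.408) = 1.678.

κ = 1.68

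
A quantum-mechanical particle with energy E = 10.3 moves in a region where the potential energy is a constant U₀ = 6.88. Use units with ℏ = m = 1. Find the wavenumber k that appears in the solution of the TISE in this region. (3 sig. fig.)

k = 2.62

With E > U₀ the solution is oscillatory, ψ ∝ e^{±ikx} with k = √(2m(E − U₀))/ℏ.
k = √(2 × 1 × 3.42) = 2.615.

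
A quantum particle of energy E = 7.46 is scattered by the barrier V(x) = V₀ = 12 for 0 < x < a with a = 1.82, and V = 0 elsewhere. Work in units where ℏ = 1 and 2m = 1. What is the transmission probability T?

E < V₀: inside the barrier ψ ∝ e^{±κx} with κ = √(2m(V₀ − E))/ℏ = 2.131.
κa = 3.878, sinh(κa) = 24.15.
Matching ψ, ψ′ at both faces gives T = [1 + V₀² sinh²(κa) / (4E(V₀ − E))]⁻¹ = 1/621.0 = 0.00161.

T = 0.00161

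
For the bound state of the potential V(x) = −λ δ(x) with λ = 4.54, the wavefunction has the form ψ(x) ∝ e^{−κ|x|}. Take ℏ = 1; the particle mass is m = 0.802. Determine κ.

Integrate −(ℏ²/2m)ψ'' − λδ(x)ψ = Eψ from −ε to +ε: the ψ'' term gives ψ'(0⁺) − ψ'(0⁻) and the δ term gives −(2mλ/ℏ²)ψ(0).
With ψ ∝ e^{−κ|x|} this yields −2κ = −2mλ/ℏ², so κ = mλ/ℏ² = 3.641.

κ = 3.64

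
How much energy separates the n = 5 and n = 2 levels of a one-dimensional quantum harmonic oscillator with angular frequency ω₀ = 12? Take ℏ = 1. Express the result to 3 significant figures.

E_n = ℏω₀(n + ½), so ΔE = (5 − 2) ℏω₀ = 3 × 12 = 36.00.

ΔE = 36.0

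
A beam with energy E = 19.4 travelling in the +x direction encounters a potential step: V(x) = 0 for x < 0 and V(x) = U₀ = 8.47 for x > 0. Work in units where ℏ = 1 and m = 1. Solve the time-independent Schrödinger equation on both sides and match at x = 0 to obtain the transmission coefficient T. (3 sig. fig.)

T = 0.980

On each side the TISE gives plane waves with k = √(2m(E − V))/ℏ: k₁ = √(2·1·19.4) = 6.229, k₂ = √(2·1·10.93) = 4.675.
Continuity of ψ and ψ′ at the step yields the reflection amplitude r = (k₁ − k₂)/(k₁ + k₂) = 0.1425; thus R = |r|² = 0.02030, T = 0.9797.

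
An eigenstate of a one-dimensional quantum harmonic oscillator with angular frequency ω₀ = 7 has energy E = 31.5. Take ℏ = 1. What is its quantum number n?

E_n = ℏω₀(n + ½) ⇒ n = E/(ℏω₀) − ½ = 31.5/7 − 0.5 = 4.000 → n = 4.

n = 4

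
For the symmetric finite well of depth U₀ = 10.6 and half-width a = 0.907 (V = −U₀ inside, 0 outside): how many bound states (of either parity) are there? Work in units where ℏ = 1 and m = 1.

Define the well-strength parameter z₀ = (a/ℏ)√(2mU₀) = 0.907 × √(2·1·10.6) = 4.176.
A new bound state (alternating even/odd) appears each time z₀ passes a multiple of π/2, so N = ⌊2z₀/π⌋ + 1 = ⌊2.659⌋ + 1 = 3.

N = 3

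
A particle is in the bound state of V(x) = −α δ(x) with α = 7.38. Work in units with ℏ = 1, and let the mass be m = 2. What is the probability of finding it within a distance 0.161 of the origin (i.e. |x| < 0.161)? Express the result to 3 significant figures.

P = 0.991

The normalised bound state is ψ = √κ e^{−κ|x|} with κ = mα/ℏ² = 14.76.
P(|x| < d) = ∫_{−d}^{d} κ e^{−2κ|x|} dx = 1 − e^{−2κd} = 1 − e^{−4.753} = 0.9914.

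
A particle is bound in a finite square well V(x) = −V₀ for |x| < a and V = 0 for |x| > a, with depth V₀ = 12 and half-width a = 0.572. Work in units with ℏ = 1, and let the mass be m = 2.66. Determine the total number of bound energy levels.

N = 3

Define the well-strength parameter z₀ = (a/ℏ)√(2mV₀) = 0.572 × √(2·2.66·12) = 4.570.
A new bound state (alternating even/odd) appears each time z₀ passes a multiple of π/2, so N = ⌊2z₀/π⌋ + 1 = ⌊2.910⌋ + 1 = 3.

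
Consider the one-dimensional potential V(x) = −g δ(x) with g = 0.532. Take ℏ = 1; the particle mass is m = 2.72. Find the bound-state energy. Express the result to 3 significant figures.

For x ≠ 0 the bound state is ψ ∝ e^{−κ|x|}; integrating the TISE across the delta gives the cusp condition 2κ = 2mg/ℏ², so κ = 1.447.
Then E = −ℏ²κ²/(2m) = −mg²/(2ℏ²) = -0.3849.

E = -0.385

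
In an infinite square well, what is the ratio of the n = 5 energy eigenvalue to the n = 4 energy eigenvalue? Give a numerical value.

1.5625

E_n = n²π²ℏ²/(2mL²) so the ratio is n₂²/n₁² = 25/16 = 1.5625.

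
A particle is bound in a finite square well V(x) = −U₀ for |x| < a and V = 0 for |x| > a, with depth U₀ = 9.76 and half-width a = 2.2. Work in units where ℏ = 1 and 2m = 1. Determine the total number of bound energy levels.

N = 5

The dimensionless depth is z₀ = a√(2mU₀)/ℏ = 2.2 × √(9.760) = 6.873.
The even/odd transcendental equations gain one root per π/2 in z₀, giving N = 1 + ⌊2z₀/π⌋ = 1 + ⌊4.376⌋ = 5.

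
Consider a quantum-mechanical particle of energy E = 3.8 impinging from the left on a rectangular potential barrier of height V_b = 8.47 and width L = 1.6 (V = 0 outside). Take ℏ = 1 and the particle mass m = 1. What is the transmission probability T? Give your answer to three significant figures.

T = 0.000224

Since E < V_b the interior solution is evanescent with decay constant κ = √(2m(V_b − E))/ℏ = 3.056.
κL = 4.890, sinh(κL) = 66.46.
Matching ψ, ψ′ at both faces gives T = [1 + V_b² sinh²(κL) / (4E(V_b − E))]⁻¹ = 1/4465 = 0.000224.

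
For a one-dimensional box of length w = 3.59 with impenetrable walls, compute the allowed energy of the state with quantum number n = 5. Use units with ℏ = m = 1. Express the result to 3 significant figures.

The infinite-well eigenfunctions ψ_n = √(2/w) sin(nπx/w) vanish at both walls, giving E_n = n²π²ℏ²/(2mw²).
E_5 = 5² × π² / (2 × 1 × 3.59²) = 9.572.

E = 9.57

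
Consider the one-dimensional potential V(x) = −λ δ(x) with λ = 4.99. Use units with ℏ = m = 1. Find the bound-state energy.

E = -12.5

For x ≠ 0 the bound state is ψ ∝ e^{−κ|x|}; integrating the TISE across the delta gives the cusp condition 2κ = 2mλ/ℏ², so κ = 4.990.
Then E = −ℏ²κ²/(2m) = −mλ²/(2ℏ²) = -12.45.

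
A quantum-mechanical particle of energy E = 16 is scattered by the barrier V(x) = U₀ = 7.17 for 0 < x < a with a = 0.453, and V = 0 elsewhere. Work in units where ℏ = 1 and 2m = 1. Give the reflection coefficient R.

Above the barrier the interior wavenumber is k₂ = √(2m(E − U₀))/ℏ = 2.972, giving phase k₂a = 1.346.
T = [1 + U₀² sin²(k₂a) / (4E(E − U₀))]⁻¹ = 1/1.086 = 0.920.
R = 1 − T = 0.0796.

R = 0.0796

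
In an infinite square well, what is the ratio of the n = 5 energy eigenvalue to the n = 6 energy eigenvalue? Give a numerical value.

Since E_n ∝ n², the ratio is (5/6)² = 0.694444.

0.694444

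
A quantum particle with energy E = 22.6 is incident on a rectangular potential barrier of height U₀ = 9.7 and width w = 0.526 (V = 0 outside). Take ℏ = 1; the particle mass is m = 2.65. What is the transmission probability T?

E > U₀: inside the barrier k₂ = √(2m(E − U₀))/ℏ = 8.269, k₂w = 4.349.
T = [1 + U₀² sin²(k₂w) / (4E(E − U₀))]⁻¹ = 1/1.071 = 0.934.

T = 0.934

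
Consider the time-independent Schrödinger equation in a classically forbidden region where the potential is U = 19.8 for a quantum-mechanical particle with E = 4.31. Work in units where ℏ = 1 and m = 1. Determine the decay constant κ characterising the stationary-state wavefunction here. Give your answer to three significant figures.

Since E < U the TISE in this region is ψ'' = κ²ψ with κ = √(2m(U − E))/ℏ.
κ = √(2 × 1 × 15.49) = 5.566.

κ = 5.57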